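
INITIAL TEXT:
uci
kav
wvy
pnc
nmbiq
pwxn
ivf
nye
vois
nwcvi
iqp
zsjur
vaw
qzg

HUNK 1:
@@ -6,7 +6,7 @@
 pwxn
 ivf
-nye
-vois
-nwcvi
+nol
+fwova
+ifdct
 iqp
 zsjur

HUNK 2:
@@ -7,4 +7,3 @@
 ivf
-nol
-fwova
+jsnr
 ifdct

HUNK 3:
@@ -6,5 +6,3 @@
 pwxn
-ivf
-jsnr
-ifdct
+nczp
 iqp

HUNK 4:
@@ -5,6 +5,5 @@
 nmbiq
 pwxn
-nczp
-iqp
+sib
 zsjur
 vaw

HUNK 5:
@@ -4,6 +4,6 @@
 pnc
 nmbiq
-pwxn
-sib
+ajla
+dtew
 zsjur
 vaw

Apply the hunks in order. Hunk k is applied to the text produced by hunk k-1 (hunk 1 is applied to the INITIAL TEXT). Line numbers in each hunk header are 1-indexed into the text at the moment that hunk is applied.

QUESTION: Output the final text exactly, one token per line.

Hunk 1: at line 6 remove [nye,vois,nwcvi] add [nol,fwova,ifdct] -> 14 lines: uci kav wvy pnc nmbiq pwxn ivf nol fwova ifdct iqp zsjur vaw qzg
Hunk 2: at line 7 remove [nol,fwova] add [jsnr] -> 13 lines: uci kav wvy pnc nmbiq pwxn ivf jsnr ifdct iqp zsjur vaw qzg
Hunk 3: at line 6 remove [ivf,jsnr,ifdct] add [nczp] -> 11 lines: uci kav wvy pnc nmbiq pwxn nczp iqp zsjur vaw qzg
Hunk 4: at line 5 remove [nczp,iqp] add [sib] -> 10 lines: uci kav wvy pnc nmbiq pwxn sib zsjur vaw qzg
Hunk 5: at line 4 remove [pwxn,sib] add [ajla,dtew] -> 10 lines: uci kav wvy pnc nmbiq ajla dtew zsjur vaw qzg

Answer: uci
kav
wvy
pnc
nmbiq
ajla
dtew
zsjur
vaw
qzg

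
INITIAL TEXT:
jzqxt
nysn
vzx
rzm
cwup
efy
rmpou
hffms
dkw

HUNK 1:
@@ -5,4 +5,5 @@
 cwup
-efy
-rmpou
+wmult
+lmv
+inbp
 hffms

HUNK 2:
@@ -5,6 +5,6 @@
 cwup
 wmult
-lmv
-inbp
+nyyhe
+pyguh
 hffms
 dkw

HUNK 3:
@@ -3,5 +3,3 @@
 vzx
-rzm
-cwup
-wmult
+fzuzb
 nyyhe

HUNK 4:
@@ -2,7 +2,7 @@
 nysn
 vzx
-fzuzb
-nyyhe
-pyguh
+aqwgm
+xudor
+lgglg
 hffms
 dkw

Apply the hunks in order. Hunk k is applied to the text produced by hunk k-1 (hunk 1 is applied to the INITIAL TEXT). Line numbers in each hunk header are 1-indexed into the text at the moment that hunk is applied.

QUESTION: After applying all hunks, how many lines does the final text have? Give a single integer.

Hunk 1: at line 5 remove [efy,rmpou] add [wmult,lmv,inbp] -> 10 lines: jzqxt nysn vzx rzm cwup wmult lmv inbp hffms dkw
Hunk 2: at line 5 remove [lmv,inbp] add [nyyhe,pyguh] -> 10 lines: jzqxt nysn vzx rzm cwup wmult nyyhe pyguh hffms dkw
Hunk 3: at line 3 remove [rzm,cwup,wmult] add [fzuzb] -> 8 lines: jzqxt nysn vzx fzuzb nyyhe pyguh hffms dkw
Hunk 4: at line 2 remove [fzuzb,nyyhe,pyguh] add [aqwgm,xudor,lgglg] -> 8 lines: jzqxt nysn vzx aqwgm xudor lgglg hffms dkw
Final line count: 8

Answer: 8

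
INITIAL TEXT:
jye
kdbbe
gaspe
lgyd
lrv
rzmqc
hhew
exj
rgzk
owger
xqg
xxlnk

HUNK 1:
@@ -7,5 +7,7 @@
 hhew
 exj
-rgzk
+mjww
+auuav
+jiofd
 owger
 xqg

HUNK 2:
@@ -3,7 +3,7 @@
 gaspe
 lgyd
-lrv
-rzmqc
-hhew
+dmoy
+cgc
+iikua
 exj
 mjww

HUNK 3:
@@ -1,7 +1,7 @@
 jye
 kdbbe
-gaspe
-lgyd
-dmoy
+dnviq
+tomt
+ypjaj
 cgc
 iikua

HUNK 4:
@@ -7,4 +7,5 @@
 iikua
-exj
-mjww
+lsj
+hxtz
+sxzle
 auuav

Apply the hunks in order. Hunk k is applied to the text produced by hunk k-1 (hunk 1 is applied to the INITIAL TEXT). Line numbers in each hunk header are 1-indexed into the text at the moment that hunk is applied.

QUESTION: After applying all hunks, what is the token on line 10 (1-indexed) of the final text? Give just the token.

Answer: sxzle

Derivation:
Hunk 1: at line 7 remove [rgzk] add [mjww,auuav,jiofd] -> 14 lines: jye kdbbe gaspe lgyd lrv rzmqc hhew exj mjww auuav jiofd owger xqg xxlnk
Hunk 2: at line 3 remove [lrv,rzmqc,hhew] add [dmoy,cgc,iikua] -> 14 lines: jye kdbbe gaspe lgyd dmoy cgc iikua exj mjww auuav jiofd owger xqg xxlnk
Hunk 3: at line 1 remove [gaspe,lgyd,dmoy] add [dnviq,tomt,ypjaj] -> 14 lines: jye kdbbe dnviq tomt ypjaj cgc iikua exj mjww auuav jiofd owger xqg xxlnk
Hunk 4: at line 7 remove [exj,mjww] add [lsj,hxtz,sxzle] -> 15 lines: jye kdbbe dnviq tomt ypjaj cgc iikua lsj hxtz sxzle auuav jiofd owger xqg xxlnk
Final line 10: sxzle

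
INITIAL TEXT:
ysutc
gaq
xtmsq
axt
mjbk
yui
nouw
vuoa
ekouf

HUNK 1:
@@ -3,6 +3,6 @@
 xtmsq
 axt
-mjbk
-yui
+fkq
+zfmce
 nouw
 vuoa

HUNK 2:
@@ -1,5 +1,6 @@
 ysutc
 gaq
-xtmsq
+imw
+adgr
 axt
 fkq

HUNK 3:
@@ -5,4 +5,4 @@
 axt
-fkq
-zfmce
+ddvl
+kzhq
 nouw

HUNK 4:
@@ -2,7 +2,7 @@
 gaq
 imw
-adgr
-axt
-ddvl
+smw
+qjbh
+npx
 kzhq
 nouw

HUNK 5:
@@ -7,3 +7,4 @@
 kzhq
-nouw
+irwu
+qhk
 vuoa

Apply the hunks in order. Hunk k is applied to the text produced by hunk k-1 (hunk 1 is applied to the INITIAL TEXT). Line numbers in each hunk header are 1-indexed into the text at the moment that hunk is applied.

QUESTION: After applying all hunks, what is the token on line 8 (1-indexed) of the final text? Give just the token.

Hunk 1: at line 3 remove [mjbk,yui] add [fkq,zfmce] -> 9 lines: ysutc gaq xtmsq axt fkq zfmce nouw vuoa ekouf
Hunk 2: at line 1 remove [xtmsq] add [imw,adgr] -> 10 lines: ysutc gaq imw adgr axt fkq zfmce nouw vuoa ekouf
Hunk 3: at line 5 remove [fkq,zfmce] add [ddvl,kzhq] -> 10 lines: ysutc gaq imw adgr axt ddvl kzhq nouw vuoa ekouf
Hunk 4: at line 2 remove [adgr,axt,ddvl] add [smw,qjbh,npx] -> 10 lines: ysutc gaq imw smw qjbh npx kzhq nouw vuoa ekouf
Hunk 5: at line 7 remove [nouw] add [irwu,qhk] -> 11 lines: ysutc gaq imw smw qjbh npx kzhq irwu qhk vuoa ekouf
Final line 8: irwu

Answer: irwu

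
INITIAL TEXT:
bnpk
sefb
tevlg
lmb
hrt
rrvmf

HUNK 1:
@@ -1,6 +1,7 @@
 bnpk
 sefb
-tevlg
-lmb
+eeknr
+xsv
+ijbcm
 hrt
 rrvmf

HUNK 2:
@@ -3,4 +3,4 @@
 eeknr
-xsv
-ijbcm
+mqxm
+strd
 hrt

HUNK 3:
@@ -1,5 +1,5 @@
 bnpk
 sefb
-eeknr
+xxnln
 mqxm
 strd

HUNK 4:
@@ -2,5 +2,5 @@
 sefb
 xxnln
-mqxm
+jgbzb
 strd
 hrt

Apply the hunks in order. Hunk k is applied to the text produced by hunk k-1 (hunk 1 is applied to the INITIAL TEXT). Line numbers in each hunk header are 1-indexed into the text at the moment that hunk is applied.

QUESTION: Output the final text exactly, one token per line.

Hunk 1: at line 1 remove [tevlg,lmb] add [eeknr,xsv,ijbcm] -> 7 lines: bnpk sefb eeknr xsv ijbcm hrt rrvmf
Hunk 2: at line 3 remove [xsv,ijbcm] add [mqxm,strd] -> 7 lines: bnpk sefb eeknr mqxm strd hrt rrvmf
Hunk 3: at line 1 remove [eeknr] add [xxnln] -> 7 lines: bnpk sefb xxnln mqxm strd hrt rrvmf
Hunk 4: at line 2 remove [mqxm] add [jgbzb] -> 7 lines: bnpk sefb xxnln jgbzb strd hrt rrvmf

Answer: bnpk
sefb
xxnln
jgbzb
strd
hrt
rrvmf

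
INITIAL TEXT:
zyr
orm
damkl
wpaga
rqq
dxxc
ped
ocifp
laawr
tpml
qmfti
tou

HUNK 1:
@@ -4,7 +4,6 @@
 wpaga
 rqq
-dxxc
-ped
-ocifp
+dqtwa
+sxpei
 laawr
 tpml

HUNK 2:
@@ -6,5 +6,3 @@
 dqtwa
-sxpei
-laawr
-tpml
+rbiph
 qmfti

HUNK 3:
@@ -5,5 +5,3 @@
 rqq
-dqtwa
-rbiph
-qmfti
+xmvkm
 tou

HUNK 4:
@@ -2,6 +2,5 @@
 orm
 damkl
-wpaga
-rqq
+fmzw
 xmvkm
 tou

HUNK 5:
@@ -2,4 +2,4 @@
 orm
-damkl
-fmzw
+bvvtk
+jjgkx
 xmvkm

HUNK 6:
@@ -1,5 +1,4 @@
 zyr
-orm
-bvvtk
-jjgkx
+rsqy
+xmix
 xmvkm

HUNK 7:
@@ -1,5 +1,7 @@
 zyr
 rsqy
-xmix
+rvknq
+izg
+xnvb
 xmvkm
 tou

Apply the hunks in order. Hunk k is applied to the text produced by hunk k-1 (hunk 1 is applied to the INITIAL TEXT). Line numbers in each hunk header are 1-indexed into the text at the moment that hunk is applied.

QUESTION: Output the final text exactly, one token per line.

Answer: zyr
rsqy
rvknq
izg
xnvb
xmvkm
tou

Derivation:
Hunk 1: at line 4 remove [dxxc,ped,ocifp] add [dqtwa,sxpei] -> 11 lines: zyr orm damkl wpaga rqq dqtwa sxpei laawr tpml qmfti tou
Hunk 2: at line 6 remove [sxpei,laawr,tpml] add [rbiph] -> 9 lines: zyr orm damkl wpaga rqq dqtwa rbiph qmfti tou
Hunk 3: at line 5 remove [dqtwa,rbiph,qmfti] add [xmvkm] -> 7 lines: zyr orm damkl wpaga rqq xmvkm tou
Hunk 4: at line 2 remove [wpaga,rqq] add [fmzw] -> 6 lines: zyr orm damkl fmzw xmvkm tou
Hunk 5: at line 2 remove [damkl,fmzw] add [bvvtk,jjgkx] -> 6 lines: zyr orm bvvtk jjgkx xmvkm tou
Hunk 6: at line 1 remove [orm,bvvtk,jjgkx] add [rsqy,xmix] -> 5 lines: zyr rsqy xmix xmvkm tou
Hunk 7: at line 1 remove [xmix] add [rvknq,izg,xnvb] -> 7 lines: zyr rsqy rvknq izg xnvb xmvkm tou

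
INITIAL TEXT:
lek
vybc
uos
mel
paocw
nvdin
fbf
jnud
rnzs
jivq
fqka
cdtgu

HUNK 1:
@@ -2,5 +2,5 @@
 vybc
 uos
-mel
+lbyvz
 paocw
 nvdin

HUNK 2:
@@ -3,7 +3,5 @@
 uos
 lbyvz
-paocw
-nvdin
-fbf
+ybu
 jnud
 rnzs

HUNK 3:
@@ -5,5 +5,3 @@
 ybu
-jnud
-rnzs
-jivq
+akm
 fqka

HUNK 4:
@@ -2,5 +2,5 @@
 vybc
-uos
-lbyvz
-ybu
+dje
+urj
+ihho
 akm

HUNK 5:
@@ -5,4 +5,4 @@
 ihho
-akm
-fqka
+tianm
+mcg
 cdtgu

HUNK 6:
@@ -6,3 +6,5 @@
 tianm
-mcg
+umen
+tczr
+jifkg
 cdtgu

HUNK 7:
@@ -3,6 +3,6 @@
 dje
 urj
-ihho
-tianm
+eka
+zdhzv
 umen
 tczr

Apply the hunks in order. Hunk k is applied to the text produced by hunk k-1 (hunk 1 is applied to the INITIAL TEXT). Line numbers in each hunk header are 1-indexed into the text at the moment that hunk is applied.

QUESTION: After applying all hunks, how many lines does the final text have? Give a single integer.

Hunk 1: at line 2 remove [mel] add [lbyvz] -> 12 lines: lek vybc uos lbyvz paocw nvdin fbf jnud rnzs jivq fqka cdtgu
Hunk 2: at line 3 remove [paocw,nvdin,fbf] add [ybu] -> 10 lines: lek vybc uos lbyvz ybu jnud rnzs jivq fqka cdtgu
Hunk 3: at line 5 remove [jnud,rnzs,jivq] add [akm] -> 8 lines: lek vybc uos lbyvz ybu akm fqka cdtgu
Hunk 4: at line 2 remove [uos,lbyvz,ybu] add [dje,urj,ihho] -> 8 lines: lek vybc dje urj ihho akm fqka cdtgu
Hunk 5: at line 5 remove [akm,fqka] add [tianm,mcg] -> 8 lines: lek vybc dje urj ihho tianm mcg cdtgu
Hunk 6: at line 6 remove [mcg] add [umen,tczr,jifkg] -> 10 lines: lek vybc dje urj ihho tianm umen tczr jifkg cdtgu
Hunk 7: at line 3 remove [ihho,tianm] add [eka,zdhzv] -> 10 lines: lek vybc dje urj eka zdhzv umen tczr jifkg cdtgu
Final line count: 10

Answer: 10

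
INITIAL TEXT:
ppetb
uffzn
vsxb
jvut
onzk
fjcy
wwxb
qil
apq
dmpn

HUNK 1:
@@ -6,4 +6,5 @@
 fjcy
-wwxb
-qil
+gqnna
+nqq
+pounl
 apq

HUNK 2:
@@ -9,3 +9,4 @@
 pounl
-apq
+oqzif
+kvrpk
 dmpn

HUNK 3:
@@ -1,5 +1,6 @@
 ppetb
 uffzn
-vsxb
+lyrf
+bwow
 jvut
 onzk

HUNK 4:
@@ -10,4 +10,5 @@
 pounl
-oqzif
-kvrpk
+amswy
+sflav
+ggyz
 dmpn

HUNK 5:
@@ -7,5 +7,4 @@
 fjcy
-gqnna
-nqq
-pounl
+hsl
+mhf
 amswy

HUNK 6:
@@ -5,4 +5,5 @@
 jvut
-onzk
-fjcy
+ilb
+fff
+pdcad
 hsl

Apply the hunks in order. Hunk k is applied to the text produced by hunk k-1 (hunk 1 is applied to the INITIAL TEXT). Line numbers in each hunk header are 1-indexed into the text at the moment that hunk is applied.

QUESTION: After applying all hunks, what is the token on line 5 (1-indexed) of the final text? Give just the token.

Hunk 1: at line 6 remove [wwxb,qil] add [gqnna,nqq,pounl] -> 11 lines: ppetb uffzn vsxb jvut onzk fjcy gqnna nqq pounl apq dmpn
Hunk 2: at line 9 remove [apq] add [oqzif,kvrpk] -> 12 lines: ppetb uffzn vsxb jvut onzk fjcy gqnna nqq pounl oqzif kvrpk dmpn
Hunk 3: at line 1 remove [vsxb] add [lyrf,bwow] -> 13 lines: ppetb uffzn lyrf bwow jvut onzk fjcy gqnna nqq pounl oqzif kvrpk dmpn
Hunk 4: at line 10 remove [oqzif,kvrpk] add [amswy,sflav,ggyz] -> 14 lines: ppetb uffzn lyrf bwow jvut onzk fjcy gqnna nqq pounl amswy sflav ggyz dmpn
Hunk 5: at line 7 remove [gqnna,nqq,pounl] add [hsl,mhf] -> 13 lines: ppetb uffzn lyrf bwow jvut onzk fjcy hsl mhf amswy sflav ggyz dmpn
Hunk 6: at line 5 remove [onzk,fjcy] add [ilb,fff,pdcad] -> 14 lines: ppetb uffzn lyrf bwow jvut ilb fff pdcad hsl mhf amswy sflav ggyz dmpn
Final line 5: jvut

Answer: jvut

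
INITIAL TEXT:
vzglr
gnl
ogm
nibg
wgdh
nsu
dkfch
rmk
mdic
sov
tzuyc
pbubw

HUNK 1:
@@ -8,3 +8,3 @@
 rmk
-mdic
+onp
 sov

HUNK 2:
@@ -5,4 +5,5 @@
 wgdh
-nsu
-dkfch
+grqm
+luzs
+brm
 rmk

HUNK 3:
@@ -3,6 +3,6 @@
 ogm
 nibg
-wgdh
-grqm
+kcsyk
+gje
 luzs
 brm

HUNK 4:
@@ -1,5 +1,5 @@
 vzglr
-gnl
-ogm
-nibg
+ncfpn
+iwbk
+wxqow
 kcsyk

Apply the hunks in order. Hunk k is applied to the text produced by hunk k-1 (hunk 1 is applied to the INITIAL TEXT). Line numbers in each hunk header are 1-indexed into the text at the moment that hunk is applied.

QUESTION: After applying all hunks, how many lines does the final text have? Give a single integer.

Hunk 1: at line 8 remove [mdic] add [onp] -> 12 lines: vzglr gnl ogm nibg wgdh nsu dkfch rmk onp sov tzuyc pbubw
Hunk 2: at line 5 remove [nsu,dkfch] add [grqm,luzs,brm] -> 13 lines: vzglr gnl ogm nibg wgdh grqm luzs brm rmk onp sov tzuyc pbubw
Hunk 3: at line 3 remove [wgdh,grqm] add [kcsyk,gje] -> 13 lines: vzglr gnl ogm nibg kcsyk gje luzs brm rmk onp sov tzuyc pbubw
Hunk 4: at line 1 remove [gnl,ogm,nibg] add [ncfpn,iwbk,wxqow] -> 13 lines: vzglr ncfpn iwbk wxqow kcsyk gje luzs brm rmk onp sov tzuyc pbubw
Final line count: 13

Answer: 13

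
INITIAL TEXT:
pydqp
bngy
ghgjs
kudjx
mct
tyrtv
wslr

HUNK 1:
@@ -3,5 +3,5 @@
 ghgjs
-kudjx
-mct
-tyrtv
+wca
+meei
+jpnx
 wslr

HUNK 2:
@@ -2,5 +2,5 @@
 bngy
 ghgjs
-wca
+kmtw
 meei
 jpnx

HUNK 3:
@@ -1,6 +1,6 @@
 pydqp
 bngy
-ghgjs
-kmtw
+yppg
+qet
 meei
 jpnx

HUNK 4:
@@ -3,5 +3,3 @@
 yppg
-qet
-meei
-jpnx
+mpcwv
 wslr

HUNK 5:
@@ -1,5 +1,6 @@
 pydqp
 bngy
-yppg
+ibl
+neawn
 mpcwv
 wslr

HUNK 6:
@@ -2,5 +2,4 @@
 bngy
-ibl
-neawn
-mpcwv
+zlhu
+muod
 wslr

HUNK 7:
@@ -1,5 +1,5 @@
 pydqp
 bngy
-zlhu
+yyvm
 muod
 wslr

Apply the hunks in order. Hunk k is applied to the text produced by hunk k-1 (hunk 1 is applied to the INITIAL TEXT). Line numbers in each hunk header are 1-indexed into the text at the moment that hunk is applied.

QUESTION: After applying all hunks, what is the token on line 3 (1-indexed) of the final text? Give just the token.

Hunk 1: at line 3 remove [kudjx,mct,tyrtv] add [wca,meei,jpnx] -> 7 lines: pydqp bngy ghgjs wca meei jpnx wslr
Hunk 2: at line 2 remove [wca] add [kmtw] -> 7 lines: pydqp bngy ghgjs kmtw meei jpnx wslr
Hunk 3: at line 1 remove [ghgjs,kmtw] add [yppg,qet] -> 7 lines: pydqp bngy yppg qet meei jpnx wslr
Hunk 4: at line 3 remove [qet,meei,jpnx] add [mpcwv] -> 5 lines: pydqp bngy yppg mpcwv wslr
Hunk 5: at line 1 remove [yppg] add [ibl,neawn] -> 6 lines: pydqp bngy ibl neawn mpcwv wslr
Hunk 6: at line 2 remove [ibl,neawn,mpcwv] add [zlhu,muod] -> 5 lines: pydqp bngy zlhu muod wslr
Hunk 7: at line 1 remove [zlhu] add [yyvm] -> 5 lines: pydqp bngy yyvm muod wslr
Final line 3: yyvm

Answer: yyvm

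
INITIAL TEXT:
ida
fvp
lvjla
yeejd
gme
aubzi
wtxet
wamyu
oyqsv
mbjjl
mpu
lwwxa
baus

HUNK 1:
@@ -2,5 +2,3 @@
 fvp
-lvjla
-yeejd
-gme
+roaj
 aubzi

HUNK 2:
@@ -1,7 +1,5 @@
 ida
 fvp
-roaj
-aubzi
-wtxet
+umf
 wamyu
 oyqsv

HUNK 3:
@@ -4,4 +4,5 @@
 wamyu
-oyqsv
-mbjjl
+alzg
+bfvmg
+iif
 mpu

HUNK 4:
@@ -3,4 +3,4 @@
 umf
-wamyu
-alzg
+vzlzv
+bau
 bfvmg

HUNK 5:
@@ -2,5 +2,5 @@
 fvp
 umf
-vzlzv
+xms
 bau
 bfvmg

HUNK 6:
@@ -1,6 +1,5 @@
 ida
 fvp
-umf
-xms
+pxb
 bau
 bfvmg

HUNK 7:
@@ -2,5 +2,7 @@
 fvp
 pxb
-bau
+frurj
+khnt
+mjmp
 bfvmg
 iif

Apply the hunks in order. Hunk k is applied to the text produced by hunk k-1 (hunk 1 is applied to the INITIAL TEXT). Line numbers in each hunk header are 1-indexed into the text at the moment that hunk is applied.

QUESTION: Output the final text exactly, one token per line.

Answer: ida
fvp
pxb
frurj
khnt
mjmp
bfvmg
iif
mpu
lwwxa
baus

Derivation:
Hunk 1: at line 2 remove [lvjla,yeejd,gme] add [roaj] -> 11 lines: ida fvp roaj aubzi wtxet wamyu oyqsv mbjjl mpu lwwxa baus
Hunk 2: at line 1 remove [roaj,aubzi,wtxet] add [umf] -> 9 lines: ida fvp umf wamyu oyqsv mbjjl mpu lwwxa baus
Hunk 3: at line 4 remove [oyqsv,mbjjl] add [alzg,bfvmg,iif] -> 10 lines: ida fvp umf wamyu alzg bfvmg iif mpu lwwxa baus
Hunk 4: at line 3 remove [wamyu,alzg] add [vzlzv,bau] -> 10 lines: ida fvp umf vzlzv bau bfvmg iif mpu lwwxa baus
Hunk 5: at line 2 remove [vzlzv] add [xms] -> 10 lines: ida fvp umf xms bau bfvmg iif mpu lwwxa baus
Hunk 6: at line 1 remove [umf,xms] add [pxb] -> 9 lines: ida fvp pxb bau bfvmg iif mpu lwwxa baus
Hunk 7: at line 2 remove [bau] add [frurj,khnt,mjmp] -> 11 lines: ida fvp pxb frurj khnt mjmp bfvmg iif mpu lwwxa baus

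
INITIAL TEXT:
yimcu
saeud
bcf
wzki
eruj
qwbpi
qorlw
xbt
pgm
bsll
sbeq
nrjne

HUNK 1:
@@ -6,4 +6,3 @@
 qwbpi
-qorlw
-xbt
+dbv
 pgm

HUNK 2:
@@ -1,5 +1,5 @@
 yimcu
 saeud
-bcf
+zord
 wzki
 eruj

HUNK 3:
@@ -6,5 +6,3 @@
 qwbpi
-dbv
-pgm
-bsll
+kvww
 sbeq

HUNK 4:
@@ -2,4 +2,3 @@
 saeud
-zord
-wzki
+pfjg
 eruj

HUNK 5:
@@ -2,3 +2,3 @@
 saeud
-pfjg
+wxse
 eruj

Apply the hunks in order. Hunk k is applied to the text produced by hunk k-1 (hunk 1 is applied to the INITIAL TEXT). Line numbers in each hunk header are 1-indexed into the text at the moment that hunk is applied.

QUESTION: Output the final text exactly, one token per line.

Hunk 1: at line 6 remove [qorlw,xbt] add [dbv] -> 11 lines: yimcu saeud bcf wzki eruj qwbpi dbv pgm bsll sbeq nrjne
Hunk 2: at line 1 remove [bcf] add [zord] -> 11 lines: yimcu saeud zord wzki eruj qwbpi dbv pgm bsll sbeq nrjne
Hunk 3: at line 6 remove [dbv,pgm,bsll] add [kvww] -> 9 lines: yimcu saeud zord wzki eruj qwbpi kvww sbeq nrjne
Hunk 4: at line 2 remove [zord,wzki] add [pfjg] -> 8 lines: yimcu saeud pfjg eruj qwbpi kvww sbeq nrjne
Hunk 5: at line 2 remove [pfjg] add [wxse] -> 8 lines: yimcu saeud wxse eruj qwbpi kvww sbeq nrjne

Answer: yimcu
saeud
wxse
eruj
qwbpi
kvww
sbeq
nrjne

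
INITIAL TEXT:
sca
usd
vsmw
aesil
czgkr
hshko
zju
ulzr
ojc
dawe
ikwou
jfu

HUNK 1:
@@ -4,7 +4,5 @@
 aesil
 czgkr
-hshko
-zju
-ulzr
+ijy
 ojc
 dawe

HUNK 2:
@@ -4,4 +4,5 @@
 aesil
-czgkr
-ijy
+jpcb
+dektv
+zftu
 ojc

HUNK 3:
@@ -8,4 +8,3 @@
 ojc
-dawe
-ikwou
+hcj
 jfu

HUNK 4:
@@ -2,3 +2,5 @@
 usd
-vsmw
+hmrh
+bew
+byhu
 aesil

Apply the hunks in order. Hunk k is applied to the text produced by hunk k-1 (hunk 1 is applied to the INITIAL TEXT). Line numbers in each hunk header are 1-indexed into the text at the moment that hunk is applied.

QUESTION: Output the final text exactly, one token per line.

Answer: sca
usd
hmrh
bew
byhu
aesil
jpcb
dektv
zftu
ojc
hcj
jfu

Derivation:
Hunk 1: at line 4 remove [hshko,zju,ulzr] add [ijy] -> 10 lines: sca usd vsmw aesil czgkr ijy ojc dawe ikwou jfu
Hunk 2: at line 4 remove [czgkr,ijy] add [jpcb,dektv,zftu] -> 11 lines: sca usd vsmw aesil jpcb dektv zftu ojc dawe ikwou jfu
Hunk 3: at line 8 remove [dawe,ikwou] add [hcj] -> 10 lines: sca usd vsmw aesil jpcb dektv zftu ojc hcj jfu
Hunk 4: at line 2 remove [vsmw] add [hmrh,bew,byhu] -> 12 lines: sca usd hmrh bew byhu aesil jpcb dektv zftu ojc hcj jfu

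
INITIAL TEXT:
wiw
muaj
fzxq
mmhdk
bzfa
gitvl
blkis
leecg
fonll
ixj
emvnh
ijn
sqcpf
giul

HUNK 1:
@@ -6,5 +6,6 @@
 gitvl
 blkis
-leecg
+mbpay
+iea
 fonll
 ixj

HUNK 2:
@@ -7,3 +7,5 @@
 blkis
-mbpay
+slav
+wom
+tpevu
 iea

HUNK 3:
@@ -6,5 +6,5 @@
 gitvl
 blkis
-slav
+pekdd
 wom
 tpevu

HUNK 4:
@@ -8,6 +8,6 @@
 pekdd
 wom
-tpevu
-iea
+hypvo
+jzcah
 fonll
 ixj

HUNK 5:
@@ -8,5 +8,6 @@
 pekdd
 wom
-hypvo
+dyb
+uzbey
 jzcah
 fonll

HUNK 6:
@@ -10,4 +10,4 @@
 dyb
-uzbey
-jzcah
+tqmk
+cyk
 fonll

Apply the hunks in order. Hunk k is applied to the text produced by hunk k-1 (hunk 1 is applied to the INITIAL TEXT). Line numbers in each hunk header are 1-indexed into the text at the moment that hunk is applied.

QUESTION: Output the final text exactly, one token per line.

Hunk 1: at line 6 remove [leecg] add [mbpay,iea] -> 15 lines: wiw muaj fzxq mmhdk bzfa gitvl blkis mbpay iea fonll ixj emvnh ijn sqcpf giul
Hunk 2: at line 7 remove [mbpay] add [slav,wom,tpevu] -> 17 lines: wiw muaj fzxq mmhdk bzfa gitvl blkis slav wom tpevu iea fonll ixj emvnh ijn sqcpf giul
Hunk 3: at line 6 remove [slav] add [pekdd] -> 17 lines: wiw muaj fzxq mmhdk bzfa gitvl blkis pekdd wom tpevu iea fonll ixj emvnh ijn sqcpf giul
Hunk 4: at line 8 remove [tpevu,iea] add [hypvo,jzcah] -> 17 lines: wiw muaj fzxq mmhdk bzfa gitvl blkis pekdd wom hypvo jzcah fonll ixj emvnh ijn sqcpf giul
Hunk 5: at line 8 remove [hypvo] add [dyb,uzbey] -> 18 lines: wiw muaj fzxq mmhdk bzfa gitvl blkis pekdd wom dyb uzbey jzcah fonll ixj emvnh ijn sqcpf giul
Hunk 6: at line 10 remove [uzbey,jzcah] add [tqmk,cyk] -> 18 lines: wiw muaj fzxq mmhdk bzfa gitvl blkis pekdd wom dyb tqmk cyk fonll ixj emvnh ijn sqcpf giul

Answer: wiw
muaj
fzxq
mmhdk
bzfa
gitvl
blkis
pekdd
wom
dyb
tqmk
cyk
fonll
ixj
emvnh
ijn
sqcpf
giul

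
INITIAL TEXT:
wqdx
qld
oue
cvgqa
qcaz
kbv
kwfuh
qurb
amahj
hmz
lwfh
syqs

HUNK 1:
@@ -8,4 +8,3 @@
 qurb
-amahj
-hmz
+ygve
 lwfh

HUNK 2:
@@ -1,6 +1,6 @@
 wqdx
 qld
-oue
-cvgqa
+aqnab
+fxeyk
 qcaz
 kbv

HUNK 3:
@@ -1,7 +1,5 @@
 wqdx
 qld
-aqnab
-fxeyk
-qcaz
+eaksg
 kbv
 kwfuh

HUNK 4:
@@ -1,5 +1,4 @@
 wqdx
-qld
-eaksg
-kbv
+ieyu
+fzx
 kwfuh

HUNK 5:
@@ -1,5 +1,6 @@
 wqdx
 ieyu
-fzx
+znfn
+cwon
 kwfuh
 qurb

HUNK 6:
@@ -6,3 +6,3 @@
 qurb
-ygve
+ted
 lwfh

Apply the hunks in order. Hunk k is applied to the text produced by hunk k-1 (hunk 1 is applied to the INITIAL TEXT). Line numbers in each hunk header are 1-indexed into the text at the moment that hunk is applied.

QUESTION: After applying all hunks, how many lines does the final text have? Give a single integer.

Answer: 9

Derivation:
Hunk 1: at line 8 remove [amahj,hmz] add [ygve] -> 11 lines: wqdx qld oue cvgqa qcaz kbv kwfuh qurb ygve lwfh syqs
Hunk 2: at line 1 remove [oue,cvgqa] add [aqnab,fxeyk] -> 11 lines: wqdx qld aqnab fxeyk qcaz kbv kwfuh qurb ygve lwfh syqs
Hunk 3: at line 1 remove [aqnab,fxeyk,qcaz] add [eaksg] -> 9 lines: wqdx qld eaksg kbv kwfuh qurb ygve lwfh syqs
Hunk 4: at line 1 remove [qld,eaksg,kbv] add [ieyu,fzx] -> 8 lines: wqdx ieyu fzx kwfuh qurb ygve lwfh syqs
Hunk 5: at line 1 remove [fzx] add [znfn,cwon] -> 9 lines: wqdx ieyu znfn cwon kwfuh qurb ygve lwfh syqs
Hunk 6: at line 6 remove [ygve] add [ted] -> 9 lines: wqdx ieyu znfn cwon kwfuh qurb ted lwfh syqs
Final line count: 9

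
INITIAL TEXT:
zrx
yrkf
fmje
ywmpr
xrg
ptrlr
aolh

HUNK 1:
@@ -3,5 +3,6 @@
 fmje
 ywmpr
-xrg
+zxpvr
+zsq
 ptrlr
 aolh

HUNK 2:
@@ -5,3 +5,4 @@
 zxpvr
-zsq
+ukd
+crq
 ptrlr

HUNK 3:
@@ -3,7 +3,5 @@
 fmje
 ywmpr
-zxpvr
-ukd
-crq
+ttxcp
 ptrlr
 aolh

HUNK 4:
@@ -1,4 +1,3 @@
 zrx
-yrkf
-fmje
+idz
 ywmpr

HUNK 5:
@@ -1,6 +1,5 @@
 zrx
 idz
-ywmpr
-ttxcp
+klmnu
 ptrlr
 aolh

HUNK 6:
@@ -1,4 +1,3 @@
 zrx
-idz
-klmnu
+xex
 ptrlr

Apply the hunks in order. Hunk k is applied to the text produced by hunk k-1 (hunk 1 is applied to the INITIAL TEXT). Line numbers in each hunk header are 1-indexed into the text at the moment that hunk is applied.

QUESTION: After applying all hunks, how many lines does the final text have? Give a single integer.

Answer: 4

Derivation:
Hunk 1: at line 3 remove [xrg] add [zxpvr,zsq] -> 8 lines: zrx yrkf fmje ywmpr zxpvr zsq ptrlr aolh
Hunk 2: at line 5 remove [zsq] add [ukd,crq] -> 9 lines: zrx yrkf fmje ywmpr zxpvr ukd crq ptrlr aolh
Hunk 3: at line 3 remove [zxpvr,ukd,crq] add [ttxcp] -> 7 lines: zrx yrkf fmje ywmpr ttxcp ptrlr aolh
Hunk 4: at line 1 remove [yrkf,fmje] add [idz] -> 6 lines: zrx idz ywmpr ttxcp ptrlr aolh
Hunk 5: at line 1 remove [ywmpr,ttxcp] add [klmnu] -> 5 lines: zrx idz klmnu ptrlr aolh
Hunk 6: at line 1 remove [idz,klmnu] add [xex] -> 4 lines: zrx xex ptrlr aolh
Final line count: 4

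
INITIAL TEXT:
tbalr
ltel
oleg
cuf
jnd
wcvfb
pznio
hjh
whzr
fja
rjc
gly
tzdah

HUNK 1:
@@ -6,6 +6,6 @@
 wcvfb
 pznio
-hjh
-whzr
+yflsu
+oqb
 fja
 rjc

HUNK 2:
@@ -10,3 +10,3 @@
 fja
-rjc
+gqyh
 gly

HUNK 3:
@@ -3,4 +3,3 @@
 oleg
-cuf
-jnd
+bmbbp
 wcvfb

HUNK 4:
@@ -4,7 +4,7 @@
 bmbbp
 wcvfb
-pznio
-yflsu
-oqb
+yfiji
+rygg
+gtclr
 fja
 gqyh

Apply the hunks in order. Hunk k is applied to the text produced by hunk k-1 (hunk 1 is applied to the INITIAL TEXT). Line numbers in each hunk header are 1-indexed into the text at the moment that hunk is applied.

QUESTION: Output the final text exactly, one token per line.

Hunk 1: at line 6 remove [hjh,whzr] add [yflsu,oqb] -> 13 lines: tbalr ltel oleg cuf jnd wcvfb pznio yflsu oqb fja rjc gly tzdah
Hunk 2: at line 10 remove [rjc] add [gqyh] -> 13 lines: tbalr ltel oleg cuf jnd wcvfb pznio yflsu oqb fja gqyh gly tzdah
Hunk 3: at line 3 remove [cuf,jnd] add [bmbbp] -> 12 lines: tbalr ltel oleg bmbbp wcvfb pznio yflsu oqb fja gqyh gly tzdah
Hunk 4: at line 4 remove [pznio,yflsu,oqb] add [yfiji,rygg,gtclr] -> 12 lines: tbalr ltel oleg bmbbp wcvfb yfiji rygg gtclr fja gqyh gly tzdah

Answer: tbalr
ltel
oleg
bmbbp
wcvfb
yfiji
rygg
gtclr
fja
gqyh
gly
tzdah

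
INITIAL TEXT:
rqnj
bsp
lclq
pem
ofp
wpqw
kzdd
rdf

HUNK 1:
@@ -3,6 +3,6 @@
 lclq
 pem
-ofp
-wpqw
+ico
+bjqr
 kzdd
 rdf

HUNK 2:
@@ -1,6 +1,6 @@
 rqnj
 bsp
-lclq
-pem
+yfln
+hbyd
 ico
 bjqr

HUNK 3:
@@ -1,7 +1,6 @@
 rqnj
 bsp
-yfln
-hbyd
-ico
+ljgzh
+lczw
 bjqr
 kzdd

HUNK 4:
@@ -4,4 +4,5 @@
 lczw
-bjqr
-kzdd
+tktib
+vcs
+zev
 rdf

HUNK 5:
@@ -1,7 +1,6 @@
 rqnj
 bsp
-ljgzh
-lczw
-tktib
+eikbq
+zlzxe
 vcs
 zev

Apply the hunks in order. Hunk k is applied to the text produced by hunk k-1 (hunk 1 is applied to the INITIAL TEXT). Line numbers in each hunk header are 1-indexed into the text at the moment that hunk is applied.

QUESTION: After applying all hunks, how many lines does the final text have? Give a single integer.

Answer: 7

Derivation:
Hunk 1: at line 3 remove [ofp,wpqw] add [ico,bjqr] -> 8 lines: rqnj bsp lclq pem ico bjqr kzdd rdf
Hunk 2: at line 1 remove [lclq,pem] add [yfln,hbyd] -> 8 lines: rqnj bsp yfln hbyd ico bjqr kzdd rdf
Hunk 3: at line 1 remove [yfln,hbyd,ico] add [ljgzh,lczw] -> 7 lines: rqnj bsp ljgzh lczw bjqr kzdd rdf
Hunk 4: at line 4 remove [bjqr,kzdd] add [tktib,vcs,zev] -> 8 lines: rqnj bsp ljgzh lczw tktib vcs zev rdf
Hunk 5: at line 1 remove [ljgzh,lczw,tktib] add [eikbq,zlzxe] -> 7 lines: rqnj bsp eikbq zlzxe vcs zev rdf
Final line count: 7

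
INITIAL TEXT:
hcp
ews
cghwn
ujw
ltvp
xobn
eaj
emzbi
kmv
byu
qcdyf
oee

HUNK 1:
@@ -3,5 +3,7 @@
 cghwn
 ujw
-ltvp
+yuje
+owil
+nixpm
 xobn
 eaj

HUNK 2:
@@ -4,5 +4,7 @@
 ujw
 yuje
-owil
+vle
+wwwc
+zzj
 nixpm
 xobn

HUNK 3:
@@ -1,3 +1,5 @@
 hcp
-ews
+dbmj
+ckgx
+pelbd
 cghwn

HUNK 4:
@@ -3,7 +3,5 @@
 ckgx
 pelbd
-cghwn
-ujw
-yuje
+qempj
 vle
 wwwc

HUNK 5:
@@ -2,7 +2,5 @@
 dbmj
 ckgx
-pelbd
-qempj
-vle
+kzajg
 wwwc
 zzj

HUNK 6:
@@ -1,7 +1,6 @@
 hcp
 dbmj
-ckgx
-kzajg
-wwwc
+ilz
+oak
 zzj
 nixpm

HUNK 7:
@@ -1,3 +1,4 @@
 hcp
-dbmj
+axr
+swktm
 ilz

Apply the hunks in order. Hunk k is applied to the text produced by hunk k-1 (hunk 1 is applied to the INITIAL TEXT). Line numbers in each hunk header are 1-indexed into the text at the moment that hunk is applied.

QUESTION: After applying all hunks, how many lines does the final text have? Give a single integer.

Hunk 1: at line 3 remove [ltvp] add [yuje,owil,nixpm] -> 14 lines: hcp ews cghwn ujw yuje owil nixpm xobn eaj emzbi kmv byu qcdyf oee
Hunk 2: at line 4 remove [owil] add [vle,wwwc,zzj] -> 16 lines: hcp ews cghwn ujw yuje vle wwwc zzj nixpm xobn eaj emzbi kmv byu qcdyf oee
Hunk 3: at line 1 remove [ews] add [dbmj,ckgx,pelbd] -> 18 lines: hcp dbmj ckgx pelbd cghwn ujw yuje vle wwwc zzj nixpm xobn eaj emzbi kmv byu qcdyf oee
Hunk 4: at line 3 remove [cghwn,ujw,yuje] add [qempj] -> 16 lines: hcp dbmj ckgx pelbd qempj vle wwwc zzj nixpm xobn eaj emzbi kmv byu qcdyf oee
Hunk 5: at line 2 remove [pelbd,qempj,vle] add [kzajg] -> 14 lines: hcp dbmj ckgx kzajg wwwc zzj nixpm xobn eaj emzbi kmv byu qcdyf oee
Hunk 6: at line 1 remove [ckgx,kzajg,wwwc] add [ilz,oak] -> 13 lines: hcp dbmj ilz oak zzj nixpm xobn eaj emzbi kmv byu qcdyf oee
Hunk 7: at line 1 remove [dbmj] add [axr,swktm] -> 14 lines: hcp axr swktm ilz oak zzj nixpm xobn eaj emzbi kmv byu qcdyf oee
Final line count: 14

Answer: 14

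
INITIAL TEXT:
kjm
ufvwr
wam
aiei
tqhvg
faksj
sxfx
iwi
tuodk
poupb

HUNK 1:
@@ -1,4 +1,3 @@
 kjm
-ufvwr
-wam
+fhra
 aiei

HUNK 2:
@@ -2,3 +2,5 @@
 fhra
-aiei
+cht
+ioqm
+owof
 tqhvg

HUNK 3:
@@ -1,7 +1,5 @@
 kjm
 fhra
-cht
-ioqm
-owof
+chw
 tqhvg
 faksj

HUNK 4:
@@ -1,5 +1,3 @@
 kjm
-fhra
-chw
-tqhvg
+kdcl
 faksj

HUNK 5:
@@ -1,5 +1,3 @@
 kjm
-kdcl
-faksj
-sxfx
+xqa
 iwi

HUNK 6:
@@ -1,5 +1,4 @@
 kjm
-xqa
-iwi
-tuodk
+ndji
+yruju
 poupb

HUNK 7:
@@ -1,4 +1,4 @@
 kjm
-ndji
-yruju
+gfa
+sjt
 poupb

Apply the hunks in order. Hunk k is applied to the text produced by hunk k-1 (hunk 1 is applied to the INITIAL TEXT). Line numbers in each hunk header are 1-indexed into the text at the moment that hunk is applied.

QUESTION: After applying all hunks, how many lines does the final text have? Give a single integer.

Answer: 4

Derivation:
Hunk 1: at line 1 remove [ufvwr,wam] add [fhra] -> 9 lines: kjm fhra aiei tqhvg faksj sxfx iwi tuodk poupb
Hunk 2: at line 2 remove [aiei] add [cht,ioqm,owof] -> 11 lines: kjm fhra cht ioqm owof tqhvg faksj sxfx iwi tuodk poupb
Hunk 3: at line 1 remove [cht,ioqm,owof] add [chw] -> 9 lines: kjm fhra chw tqhvg faksj sxfx iwi tuodk poupb
Hunk 4: at line 1 remove [fhra,chw,tqhvg] add [kdcl] -> 7 lines: kjm kdcl faksj sxfx iwi tuodk poupb
Hunk 5: at line 1 remove [kdcl,faksj,sxfx] add [xqa] -> 5 lines: kjm xqa iwi tuodk poupb
Hunk 6: at line 1 remove [xqa,iwi,tuodk] add [ndji,yruju] -> 4 lines: kjm ndji yruju poupb
Hunk 7: at line 1 remove [ndji,yruju] add [gfa,sjt] -> 4 lines: kjm gfa sjt poupb
Final line count: 4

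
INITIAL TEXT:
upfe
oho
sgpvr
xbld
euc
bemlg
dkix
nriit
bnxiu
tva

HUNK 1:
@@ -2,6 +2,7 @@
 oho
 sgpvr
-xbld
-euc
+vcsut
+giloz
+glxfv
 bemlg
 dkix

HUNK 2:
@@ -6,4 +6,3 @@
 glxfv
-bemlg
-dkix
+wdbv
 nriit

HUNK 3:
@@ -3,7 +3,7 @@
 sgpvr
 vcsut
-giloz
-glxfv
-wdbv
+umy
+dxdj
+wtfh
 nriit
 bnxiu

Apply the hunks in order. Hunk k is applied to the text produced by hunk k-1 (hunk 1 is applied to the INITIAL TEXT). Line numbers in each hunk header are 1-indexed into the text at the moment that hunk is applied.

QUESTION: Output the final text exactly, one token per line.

Hunk 1: at line 2 remove [xbld,euc] add [vcsut,giloz,glxfv] -> 11 lines: upfe oho sgpvr vcsut giloz glxfv bemlg dkix nriit bnxiu tva
Hunk 2: at line 6 remove [bemlg,dkix] add [wdbv] -> 10 lines: upfe oho sgpvr vcsut giloz glxfv wdbv nriit bnxiu tva
Hunk 3: at line 3 remove [giloz,glxfv,wdbv] add [umy,dxdj,wtfh] -> 10 lines: upfe oho sgpvr vcsut umy dxdj wtfh nriit bnxiu tva

Answer: upfe
oho
sgpvr
vcsut
umy
dxdj
wtfh
nriit
bnxiu
tva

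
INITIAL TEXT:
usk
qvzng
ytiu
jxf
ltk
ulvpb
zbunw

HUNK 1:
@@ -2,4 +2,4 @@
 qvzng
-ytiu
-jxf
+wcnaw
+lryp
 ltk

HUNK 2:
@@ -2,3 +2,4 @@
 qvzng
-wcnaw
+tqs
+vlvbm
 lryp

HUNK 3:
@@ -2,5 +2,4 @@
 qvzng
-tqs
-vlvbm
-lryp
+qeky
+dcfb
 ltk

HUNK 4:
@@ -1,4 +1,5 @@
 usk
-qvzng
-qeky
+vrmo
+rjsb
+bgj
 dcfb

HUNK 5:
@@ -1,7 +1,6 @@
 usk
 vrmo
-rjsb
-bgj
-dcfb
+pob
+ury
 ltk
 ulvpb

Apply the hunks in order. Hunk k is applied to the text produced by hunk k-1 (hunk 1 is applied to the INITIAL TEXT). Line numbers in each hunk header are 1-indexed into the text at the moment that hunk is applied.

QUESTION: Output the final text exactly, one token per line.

Answer: usk
vrmo
pob
ury
ltk
ulvpb
zbunw

Derivation:
Hunk 1: at line 2 remove [ytiu,jxf] add [wcnaw,lryp] -> 7 lines: usk qvzng wcnaw lryp ltk ulvpb zbunw
Hunk 2: at line 2 remove [wcnaw] add [tqs,vlvbm] -> 8 lines: usk qvzng tqs vlvbm lryp ltk ulvpb zbunw
Hunk 3: at line 2 remove [tqs,vlvbm,lryp] add [qeky,dcfb] -> 7 lines: usk qvzng qeky dcfb ltk ulvpb zbunw
Hunk 4: at line 1 remove [qvzng,qeky] add [vrmo,rjsb,bgj] -> 8 lines: usk vrmo rjsb bgj dcfb ltk ulvpb zbunw
Hunk 5: at line 1 remove [rjsb,bgj,dcfb] add [pob,ury] -> 7 lines: usk vrmo pob ury ltk ulvpb zbunw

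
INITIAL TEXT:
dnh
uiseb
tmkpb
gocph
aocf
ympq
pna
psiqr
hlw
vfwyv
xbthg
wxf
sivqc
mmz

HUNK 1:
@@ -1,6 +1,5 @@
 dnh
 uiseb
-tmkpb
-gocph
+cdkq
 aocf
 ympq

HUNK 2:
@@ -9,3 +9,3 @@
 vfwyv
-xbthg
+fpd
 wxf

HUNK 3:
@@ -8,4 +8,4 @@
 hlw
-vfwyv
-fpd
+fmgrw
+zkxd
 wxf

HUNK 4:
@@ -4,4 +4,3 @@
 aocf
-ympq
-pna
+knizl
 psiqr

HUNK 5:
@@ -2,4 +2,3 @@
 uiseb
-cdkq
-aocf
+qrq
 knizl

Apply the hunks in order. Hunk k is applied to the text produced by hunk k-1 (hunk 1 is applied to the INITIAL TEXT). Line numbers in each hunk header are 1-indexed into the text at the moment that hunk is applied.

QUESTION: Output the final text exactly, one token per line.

Answer: dnh
uiseb
qrq
knizl
psiqr
hlw
fmgrw
zkxd
wxf
sivqc
mmz

Derivation:
Hunk 1: at line 1 remove [tmkpb,gocph] add [cdkq] -> 13 lines: dnh uiseb cdkq aocf ympq pna psiqr hlw vfwyv xbthg wxf sivqc mmz
Hunk 2: at line 9 remove [xbthg] add [fpd] -> 13 lines: dnh uiseb cdkq aocf ympq pna psiqr hlw vfwyv fpd wxf sivqc mmz
Hunk 3: at line 8 remove [vfwyv,fpd] add [fmgrw,zkxd] -> 13 lines: dnh uiseb cdkq aocf ympq pna psiqr hlw fmgrw zkxd wxf sivqc mmz
Hunk 4: at line 4 remove [ympq,pna] add [knizl] -> 12 lines: dnh uiseb cdkq aocf knizl psiqr hlw fmgrw zkxd wxf sivqc mmz
Hunk 5: at line 2 remove [cdkq,aocf] add [qrq] -> 11 lines: dnh uiseb qrq knizl psiqr hlw fmgrw zkxd wxf sivqc mmz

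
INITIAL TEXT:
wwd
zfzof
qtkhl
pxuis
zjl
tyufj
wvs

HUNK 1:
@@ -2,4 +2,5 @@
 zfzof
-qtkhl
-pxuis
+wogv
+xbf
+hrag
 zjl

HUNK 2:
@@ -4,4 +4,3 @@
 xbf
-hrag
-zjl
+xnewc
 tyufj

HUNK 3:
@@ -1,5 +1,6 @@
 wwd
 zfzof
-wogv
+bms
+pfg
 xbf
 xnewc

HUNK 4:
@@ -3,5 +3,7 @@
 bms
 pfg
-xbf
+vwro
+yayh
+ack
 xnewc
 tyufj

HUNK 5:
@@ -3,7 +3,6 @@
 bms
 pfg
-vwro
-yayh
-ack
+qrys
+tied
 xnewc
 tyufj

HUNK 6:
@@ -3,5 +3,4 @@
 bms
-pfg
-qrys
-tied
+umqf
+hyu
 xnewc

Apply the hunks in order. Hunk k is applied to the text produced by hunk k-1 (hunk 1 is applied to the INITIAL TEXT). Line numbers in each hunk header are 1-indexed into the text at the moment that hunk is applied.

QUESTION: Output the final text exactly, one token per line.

Hunk 1: at line 2 remove [qtkhl,pxuis] add [wogv,xbf,hrag] -> 8 lines: wwd zfzof wogv xbf hrag zjl tyufj wvs
Hunk 2: at line 4 remove [hrag,zjl] add [xnewc] -> 7 lines: wwd zfzof wogv xbf xnewc tyufj wvs
Hunk 3: at line 1 remove [wogv] add [bms,pfg] -> 8 lines: wwd zfzof bms pfg xbf xnewc tyufj wvs
Hunk 4: at line 3 remove [xbf] add [vwro,yayh,ack] -> 10 lines: wwd zfzof bms pfg vwro yayh ack xnewc tyufj wvs
Hunk 5: at line 3 remove [vwro,yayh,ack] add [qrys,tied] -> 9 lines: wwd zfzof bms pfg qrys tied xnewc tyufj wvs
Hunk 6: at line 3 remove [pfg,qrys,tied] add [umqf,hyu] -> 8 lines: wwd zfzof bms umqf hyu xnewc tyufj wvs

Answer: wwd
zfzof
bms
umqf
hyu
xnewc
tyufj
wvs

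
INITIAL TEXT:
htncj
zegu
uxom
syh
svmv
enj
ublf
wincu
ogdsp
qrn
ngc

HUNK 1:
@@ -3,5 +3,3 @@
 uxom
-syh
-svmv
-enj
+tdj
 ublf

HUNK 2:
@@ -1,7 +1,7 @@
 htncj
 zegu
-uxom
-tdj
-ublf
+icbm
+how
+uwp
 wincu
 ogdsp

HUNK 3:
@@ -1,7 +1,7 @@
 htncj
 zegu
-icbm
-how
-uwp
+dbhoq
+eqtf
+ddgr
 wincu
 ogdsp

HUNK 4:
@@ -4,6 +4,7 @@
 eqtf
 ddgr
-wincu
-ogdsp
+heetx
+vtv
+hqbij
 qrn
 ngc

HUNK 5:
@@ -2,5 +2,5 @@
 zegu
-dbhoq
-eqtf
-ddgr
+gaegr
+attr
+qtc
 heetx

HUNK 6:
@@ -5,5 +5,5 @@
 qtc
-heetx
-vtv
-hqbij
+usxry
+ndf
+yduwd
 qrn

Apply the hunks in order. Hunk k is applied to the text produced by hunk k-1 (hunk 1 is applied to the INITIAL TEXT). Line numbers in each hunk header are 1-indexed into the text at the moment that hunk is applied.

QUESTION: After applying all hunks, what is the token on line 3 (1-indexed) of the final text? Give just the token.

Answer: gaegr

Derivation:
Hunk 1: at line 3 remove [syh,svmv,enj] add [tdj] -> 9 lines: htncj zegu uxom tdj ublf wincu ogdsp qrn ngc
Hunk 2: at line 1 remove [uxom,tdj,ublf] add [icbm,how,uwp] -> 9 lines: htncj zegu icbm how uwp wincu ogdsp qrn ngc
Hunk 3: at line 1 remove [icbm,how,uwp] add [dbhoq,eqtf,ddgr] -> 9 lines: htncj zegu dbhoq eqtf ddgr wincu ogdsp qrn ngc
Hunk 4: at line 4 remove [wincu,ogdsp] add [heetx,vtv,hqbij] -> 10 lines: htncj zegu dbhoq eqtf ddgr heetx vtv hqbij qrn ngc
Hunk 5: at line 2 remove [dbhoq,eqtf,ddgr] add [gaegr,attr,qtc] -> 10 lines: htncj zegu gaegr attr qtc heetx vtv hqbij qrn ngc
Hunk 6: at line 5 remove [heetx,vtv,hqbij] add [usxry,ndf,yduwd] -> 10 lines: htncj zegu gaegr attr qtc usxry ndf yduwd qrn ngc
Final line 3: gaegr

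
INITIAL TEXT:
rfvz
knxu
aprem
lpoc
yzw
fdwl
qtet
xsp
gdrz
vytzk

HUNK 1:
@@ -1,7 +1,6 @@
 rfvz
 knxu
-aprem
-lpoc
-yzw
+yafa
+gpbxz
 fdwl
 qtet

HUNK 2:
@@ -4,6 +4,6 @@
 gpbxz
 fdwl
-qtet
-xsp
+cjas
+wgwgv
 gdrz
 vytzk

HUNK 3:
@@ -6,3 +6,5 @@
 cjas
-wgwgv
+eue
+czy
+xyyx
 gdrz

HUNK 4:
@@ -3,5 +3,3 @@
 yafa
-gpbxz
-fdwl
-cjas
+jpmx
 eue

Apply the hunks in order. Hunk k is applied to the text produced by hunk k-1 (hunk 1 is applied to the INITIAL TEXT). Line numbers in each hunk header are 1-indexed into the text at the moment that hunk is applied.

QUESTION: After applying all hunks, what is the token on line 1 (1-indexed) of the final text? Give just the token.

Answer: rfvz

Derivation:
Hunk 1: at line 1 remove [aprem,lpoc,yzw] add [yafa,gpbxz] -> 9 lines: rfvz knxu yafa gpbxz fdwl qtet xsp gdrz vytzk
Hunk 2: at line 4 remove [qtet,xsp] add [cjas,wgwgv] -> 9 lines: rfvz knxu yafa gpbxz fdwl cjas wgwgv gdrz vytzk
Hunk 3: at line 6 remove [wgwgv] add [eue,czy,xyyx] -> 11 lines: rfvz knxu yafa gpbxz fdwl cjas eue czy xyyx gdrz vytzk
Hunk 4: at line 3 remove [gpbxz,fdwl,cjas] add [jpmx] -> 9 lines: rfvz knxu yafa jpmx eue czy xyyx gdrz vytzk
Final line 1: rfvz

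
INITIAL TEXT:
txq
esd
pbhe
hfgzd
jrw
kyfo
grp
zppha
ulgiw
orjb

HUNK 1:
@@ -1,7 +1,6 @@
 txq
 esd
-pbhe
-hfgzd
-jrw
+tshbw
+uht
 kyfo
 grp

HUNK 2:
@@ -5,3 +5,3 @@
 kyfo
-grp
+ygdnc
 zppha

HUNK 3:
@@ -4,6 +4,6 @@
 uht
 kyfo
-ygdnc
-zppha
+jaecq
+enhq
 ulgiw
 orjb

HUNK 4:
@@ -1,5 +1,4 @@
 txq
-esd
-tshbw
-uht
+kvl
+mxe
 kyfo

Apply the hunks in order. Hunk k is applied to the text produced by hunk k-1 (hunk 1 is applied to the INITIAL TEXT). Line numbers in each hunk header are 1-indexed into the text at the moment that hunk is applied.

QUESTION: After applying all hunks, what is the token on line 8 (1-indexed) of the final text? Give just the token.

Answer: orjb

Derivation:
Hunk 1: at line 1 remove [pbhe,hfgzd,jrw] add [tshbw,uht] -> 9 lines: txq esd tshbw uht kyfo grp zppha ulgiw orjb
Hunk 2: at line 5 remove [grp] add [ygdnc] -> 9 lines: txq esd tshbw uht kyfo ygdnc zppha ulgiw orjb
Hunk 3: at line 4 remove [ygdnc,zppha] add [jaecq,enhq] -> 9 lines: txq esd tshbw uht kyfo jaecq enhq ulgiw orjb
Hunk 4: at line 1 remove [esd,tshbw,uht] add [kvl,mxe] -> 8 lines: txq kvl mxe kyfo jaecq enhq ulgiw orjb
Final line 8: orjb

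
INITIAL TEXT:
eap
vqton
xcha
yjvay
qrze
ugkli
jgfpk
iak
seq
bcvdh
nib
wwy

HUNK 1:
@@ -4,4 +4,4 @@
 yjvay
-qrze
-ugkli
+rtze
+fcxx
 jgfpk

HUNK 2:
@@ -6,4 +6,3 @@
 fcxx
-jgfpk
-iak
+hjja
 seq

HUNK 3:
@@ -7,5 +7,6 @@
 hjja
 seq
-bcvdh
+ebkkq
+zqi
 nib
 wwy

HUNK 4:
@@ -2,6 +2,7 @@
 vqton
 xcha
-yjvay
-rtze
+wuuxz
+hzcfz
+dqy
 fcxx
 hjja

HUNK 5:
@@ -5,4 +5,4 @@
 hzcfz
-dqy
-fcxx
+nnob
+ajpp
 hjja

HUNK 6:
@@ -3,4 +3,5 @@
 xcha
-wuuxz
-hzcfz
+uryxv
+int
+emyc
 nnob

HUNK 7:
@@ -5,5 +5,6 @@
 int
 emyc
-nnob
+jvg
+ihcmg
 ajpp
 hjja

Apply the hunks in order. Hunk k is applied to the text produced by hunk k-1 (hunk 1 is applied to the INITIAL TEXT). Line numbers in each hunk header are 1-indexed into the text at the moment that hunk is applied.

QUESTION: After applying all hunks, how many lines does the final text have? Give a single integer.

Hunk 1: at line 4 remove [qrze,ugkli] add [rtze,fcxx] -> 12 lines: eap vqton xcha yjvay rtze fcxx jgfpk iak seq bcvdh nib wwy
Hunk 2: at line 6 remove [jgfpk,iak] add [hjja] -> 11 lines: eap vqton xcha yjvay rtze fcxx hjja seq bcvdh nib wwy
Hunk 3: at line 7 remove [bcvdh] add [ebkkq,zqi] -> 12 lines: eap vqton xcha yjvay rtze fcxx hjja seq ebkkq zqi nib wwy
Hunk 4: at line 2 remove [yjvay,rtze] add [wuuxz,hzcfz,dqy] -> 13 lines: eap vqton xcha wuuxz hzcfz dqy fcxx hjja seq ebkkq zqi nib wwy
Hunk 5: at line 5 remove [dqy,fcxx] add [nnob,ajpp] -> 13 lines: eap vqton xcha wuuxz hzcfz nnob ajpp hjja seq ebkkq zqi nib wwy
Hunk 6: at line 3 remove [wuuxz,hzcfz] add [uryxv,int,emyc] -> 14 lines: eap vqton xcha uryxv int emyc nnob ajpp hjja seq ebkkq zqi nib wwy
Hunk 7: at line 5 remove [nnob] add [jvg,ihcmg] -> 15 lines: eap vqton xcha uryxv int emyc jvg ihcmg ajpp hjja seq ebkkq zqi nib wwy
Final line count: 15

Answer: 15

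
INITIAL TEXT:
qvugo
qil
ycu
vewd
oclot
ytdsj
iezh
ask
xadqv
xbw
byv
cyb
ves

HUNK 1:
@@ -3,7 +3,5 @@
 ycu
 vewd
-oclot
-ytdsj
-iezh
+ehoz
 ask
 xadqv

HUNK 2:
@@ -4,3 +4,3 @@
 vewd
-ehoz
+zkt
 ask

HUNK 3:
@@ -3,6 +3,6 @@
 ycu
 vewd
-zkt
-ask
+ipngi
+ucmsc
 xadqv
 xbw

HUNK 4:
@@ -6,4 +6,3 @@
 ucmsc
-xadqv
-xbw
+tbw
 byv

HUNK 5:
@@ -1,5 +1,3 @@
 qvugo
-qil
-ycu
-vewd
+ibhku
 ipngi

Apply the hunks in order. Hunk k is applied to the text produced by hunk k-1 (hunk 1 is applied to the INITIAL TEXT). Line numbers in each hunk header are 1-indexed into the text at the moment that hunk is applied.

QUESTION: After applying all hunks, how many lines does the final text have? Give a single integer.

Answer: 8

Derivation:
Hunk 1: at line 3 remove [oclot,ytdsj,iezh] add [ehoz] -> 11 lines: qvugo qil ycu vewd ehoz ask xadqv xbw byv cyb ves
Hunk 2: at line 4 remove [ehoz] add [zkt] -> 11 lines: qvugo qil ycu vewd zkt ask xadqv xbw byv cyb ves
Hunk 3: at line 3 remove [zkt,ask] add [ipngi,ucmsc] -> 11 lines: qvugo qil ycu vewd ipngi ucmsc xadqv xbw byv cyb ves
Hunk 4: at line 6 remove [xadqv,xbw] add [tbw] -> 10 lines: qvugo qil ycu vewd ipngi ucmsc tbw byv cyb ves
Hunk 5: at line 1 remove [qil,ycu,vewd] add [ibhku] -> 8 lines: qvugo ibhku ipngi ucmsc tbw byv cyb ves
Final line count: 8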